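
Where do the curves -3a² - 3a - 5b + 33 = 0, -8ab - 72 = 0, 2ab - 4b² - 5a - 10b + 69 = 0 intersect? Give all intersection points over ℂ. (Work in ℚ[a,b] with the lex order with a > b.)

Compute a lex Gröbner basis by Buchberger's algorithm.
f_1 = -3a² - 3a - 5b + 33, LT = a².
f_2 = -8ab - 72, LT = ab.
f_3 = 2ab - 5a - 4b² - 10b + 69, LT = ab.

S(f_1,f_2): lcm = a²b. S = ab - 9a + 5/3b² - 11b.
  reduce S modulo (f_1, f_2, f_3):
  remainder -9a + 5/3b² - 11b - 9 ≠ 0; add h_4 = -9a + 5/3b² - 11b - 9 to the basis.

S(f_1,f_3): lcm = a²b. S = 5/2a² + 2ab² + 6ab - 69/2a + 5/3b² - 11b.
  reduce S modulo (f_1, f_2, f_3, h_4):
  remainder -140/27b² + 217/18b + 21/2 ≠ 0; add h_5 = -140/27b² + 217/18b + 21/2 to the basis.

S(f_2,f_3): lcm = ab. S = 5/2a + 2b² + 5b - 51/2.
  reduce S modulo (f_1, f_2, f_3, h_4, h_5):
  remainder 1841/240b - 1841/80 ≠ 0; add h_6 = 1841/240b - 1841/80 to the basis.

The other S-polynomials (S(f_1,h_4), S(f_2,h_4), S(f_3,h_4), S(f_1,h_5), S(f_2,h_5), S(f_3,h_5), S(h_4,h_5), S(f_1,h_6), S(f_2,h_6), S(f_3,h_6), S(h_4,h_6), S(h_5,h_6)) all reduce to 0 modulo the current basis, so we have a Gröbner basis.
Inter-reduce: drop elements whose leading term is divisible by another's, tail-reduce, and make monic.
Reduced Gröbner basis: {a + 3, b - 3}.

Since the basis is lex-ordered, b - 3 is univariate in b. Its roots are {3}. Back-substituting each root into the other basis elements fixes the other coordinates.
  b = 3: the earlier basis element becomes a + 3 = 0, giving a = -3 — point (-3, 3).

{(-3, 3)}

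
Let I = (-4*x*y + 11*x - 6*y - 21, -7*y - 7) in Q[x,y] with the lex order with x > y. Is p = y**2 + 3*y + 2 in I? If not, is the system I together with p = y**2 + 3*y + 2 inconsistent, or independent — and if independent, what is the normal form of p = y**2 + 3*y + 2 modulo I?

First compute the reduced Gröbner basis of I by Buchberger's algorithm.
f_1 = -4*x*y + 11*x - 6*y - 21, LT = x*y.
f_2 = -7*y - 7, LT = y.

S(f_1,f_2): lcm = x*y. S = -15/4*x + 3/2*y + 21/4.
  reduce S modulo (f_1, f_2):
  remainder -15/4*x + 15/4 ≠ 0; add h_3 = -15/4*x + 15/4 to the basis.

The other S-polynomials (S(f_1,h_3), S(f_2,h_3)) all reduce to 0 modulo the current basis, so we have a Gröbner basis.
Inter-reduce: drop elements whose leading term is divisible by another's, tail-reduce, and make monic.
Reduced Gröbner basis: {x - 1, y + 1}.
Label its elements g_1 = x - 1, g_2 = y + 1.

Reduce p = y**2 + 3*y + 2 modulo G:
  leading term y**2: subtract (y)·g_2 from y**2 + 3*y + 2 → 2*y + 2
  leading term y: subtract (2)·g_2 from 2*y + 2 → 0
  normal form = 0.
Since the normal form is 0, p ∈ I.

y**2 + 3*y + 2 lies in I (it reduces to 0).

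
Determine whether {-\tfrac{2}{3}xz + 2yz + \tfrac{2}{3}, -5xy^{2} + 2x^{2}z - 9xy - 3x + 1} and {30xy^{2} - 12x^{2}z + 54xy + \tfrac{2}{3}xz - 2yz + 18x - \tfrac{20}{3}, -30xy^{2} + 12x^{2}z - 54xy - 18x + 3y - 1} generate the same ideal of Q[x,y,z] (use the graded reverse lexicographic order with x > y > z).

No, the ideals differ.

Equality of ideals is decidable: compute both reduced Gröbner bases (unique for the ordering) and check whether they agree.
Buchberger on the first generating set:
f_1 = -\tfrac{2}{3}xz + 2yz + \tfrac{2}{3}, LT = xz.
f_2 = -5xy^{2} + 2x^{2}z - 9xy - 3x + 1, LT = xy^{2}.

S(f_1,f_2): lcm = xy^{2}z. S = -3y^{3}z + \tfrac{2}{5}x^{2}z^{2} - \tfrac{9}{5}xyz - y^{2} - \tfrac{3}{5}xz + \tfrac{1}{5}z.
  leading term y^{3}z: no divisor's leading term divides it; move -3y^{3}z to the remainder.
  leading term x^{2}z^{2}: subtract (-\tfrac{3}{5}xz)·f_1 from \tfrac{2}{5}x^{2}z^{2} - \tfrac{9}{5}xyz - y^{2} - \tfrac{3}{5}xz + \tfrac{1}{5}z → \tfrac{6}{5}xyz^{2} - \tfrac{9}{5}xyz - y^{2} - \tfrac{1}{5}xz + \tfrac{1}{5}z
  leading term xyz^{2}: subtract (-\tfrac{9}{5}yz)·f_1 from \tfrac{6}{5}xyz^{2} - \tfrac{9}{5}xyz - y^{2} - \tfrac{1}{5}xz + \tfrac{1}{5}z → \tfrac{18}{5}y^{2}z^{2} - \tfrac{9}{5}xyz - y^{2} - \tfrac{1}{5}xz + \tfrac{6}{5}yz + \tfrac{1}{5}z
  leading term y^{2}z^{2}: no divisor's leading term divides it; move \tfrac{18}{5}y^{2}z^{2} to the remainder.
  leading term xyz: subtract (\tfrac{27}{10}y)·f_1 from -\tfrac{9}{5}xyz - y^{2} - \tfrac{1}{5}xz + \tfrac{6}{5}yz + \tfrac{1}{5}z → -\tfrac{27}{5}y^{2}z - y^{2} - \tfrac{1}{5}xz + \tfrac{6}{5}yz - \tfrac{9}{5}y + \tfrac{1}{5}z
  leading term y^{2}z: no divisor's leading term divides it; move -\tfrac{27}{5}y^{2}z to the remainder.
  leading term y^{2}: no divisor's leading term divides it; move -y^{2} to the remainder.
  leading term xz: subtract (\tfrac{3}{10})·f_1 from -\tfrac{1}{5}xz + \tfrac{6}{5}yz - \tfrac{9}{5}y + \tfrac{1}{5}z → \tfrac{3}{5}yz - \tfrac{9}{5}y + \tfrac{1}{5}z - \tfrac{1}{5}
  leading term yz: no divisor's leading term divides it; move \tfrac{3}{5}yz to the remainder.
  leading term y: no divisor's leading term divides it; move -\tfrac{9}{5}y to the remainder.
  leading term z: no divisor's leading term divides it; move \tfrac{1}{5}z to the remainder.
  leading term 1: no divisor's leading term divides it; move -\tfrac{1}{5} to the remainder.
  remainder -3y^{3}z + \tfrac{18}{5}y^{2}z^{2} - \tfrac{27}{5}y^{2}z - y^{2} + \tfrac{3}{5}yz - \tfrac{9}{5}y + \tfrac{1}{5}z - \tfrac{1}{5} ≠ 0; add g_3 = -3y^{3}z + \tfrac{18}{5}y^{2}z^{2} - \tfrac{27}{5}y^{2}z - y^{2} + \tfrac{3}{5}yz - \tfrac{9}{5}y + \tfrac{1}{5}z - \tfrac{1}{5} to the basis.

The other S-polynomials (S(f_1,g_3), S(f_2,g_3)) all reduce to 0 modulo the current basis, so we have a Gröbner basis.
Inter-reduce: drop elements whose leading term is divisible by another's, tail-reduce, and make monic.
Reduced Gröbner basis: {y^{3}z - \tfrac{6}{5}y^{2}z^{2} + \tfrac{9}{5}y^{2}z + \tfrac{1}{3}y^{2} - \tfrac{1}{5}yz + \tfrac{3}{5}y - \tfrac{1}{15}z + \tfrac{1}{15}, xy^{2} - \tfrac{18}{5}y^{2}z + \tfrac{9}{5}xy + \tfrac{1}{5}x - \tfrac{6}{5}y - \tfrac{1}{5}, xz - 3yz - 1}.

Buchberger on the second generating set:
h_1 = 30xy^{2} - 12x^{2}z + 54xy + \tfrac{2}{3}xz - 2yz + 18x - \tfrac{20}{3}, LT = xy^{2}.
h_2 = -30xy^{2} + 12x^{2}z - 54xy - 18x + 3y - 1, LT = xy^{2}.

S(h_1,h_2): lcm = xy^{2}. S = \tfrac{1}{45}xz - \tfrac{1}{15}yz + \tfrac{1}{10}y - \tfrac{23}{90}.
  leading term xz: no divisor's leading term divides it; move \tfrac{1}{45}xz to the remainder.
  leading term yz: no divisor's leading term divides it; move -\tfrac{1}{15}yz to the remainder.
  leading term y: no divisor's leading term divides it; move \tfrac{1}{10}y to the remainder.
  leading term 1: no divisor's leading term divides it; move -\tfrac{23}{90} to the remainder.
  remainder \tfrac{1}{45}xz - \tfrac{1}{15}yz + \tfrac{1}{10}y - \tfrac{23}{90} ≠ 0; add k_3 = \tfrac{1}{45}xz - \tfrac{1}{15}yz + \tfrac{1}{10}y - \tfrac{23}{90} to the basis.

S(h_1,k_3): lcm = xy^{2}z. S = 3y^{3}z - \tfrac{2}{5}x^{2}z^{2} - \tfrac{9}{2}y^{3} + \tfrac{9}{5}xyz + \tfrac{1}{45}xz^{2} - \tfrac{1}{15}yz^{2} + \tfrac{23}{2}y^{2} + \tfrac{3}{5}xz - \tfrac{2}{9}z.
  leading term y^{3}z: no divisor's leading term divides it; move 3y^{3}z to the remainder.
  leading term x^{2}z^{2}: subtract (-18xz)·k_3 from -\tfrac{2}{5}x^{2}z^{2} - \tfrac{9}{2}y^{3} + \tfrac{9}{5}xyz + \tfrac{1}{45}xz^{2} - \tfrac{1}{15}yz^{2} + \tfrac{23}{2}y^{2} + \tfrac{3}{5}xz - \tfrac{2}{9}z → -\tfrac{6}{5}xyz^{2} - \tfrac{9}{2}y^{3} + \tfrac{18}{5}xyz + \tfrac{1}{45}xz^{2} - \tfrac{1}{15}yz^{2} + \tfrac{23}{2}y^{2} - 4xz - \tfrac{2}{9}z
  leading term xyz^{2}: subtract (-54yz)·k_3 from -\tfrac{6}{5}xyz^{2} - \tfrac{9}{2}y^{3} + \tfrac{18}{5}xyz + \tfrac{1}{45}xz^{2} - \tfrac{1}{15}yz^{2} + \tfrac{23}{2}y^{2} - 4xz - \tfrac{2}{9}z → -\tfrac{18}{5}y^{2}z^{2} - \tfrac{9}{2}y^{3} + \tfrac{18}{5}xyz + \tfrac{27}{5}y^{2}z + \tfrac{1}{45}xz^{2} - \tfrac{1}{15}yz^{2} + \tfrac{23}{2}y^{2} - 4xz - \tfrac{69}{5}yz - \tfrac{2}{9}z
  leading term y^{2}z^{2}: no divisor's leading term divides it; move -\tfrac{18}{5}y^{2}z^{2} to the remainder.
  leading term y^{3}: no divisor's leading term divides it; move -\tfrac{9}{2}y^{3} to the remainder.
  leading term xyz: subtract (162y)·k_3 from \tfrac{18}{5}xyz + \tfrac{27}{5}y^{2}z + \tfrac{1}{45}xz^{2} - \tfrac{1}{15}yz^{2} + \tfrac{23}{2}y^{2} - 4xz - \tfrac{69}{5}yz - \tfrac{2}{9}z → \tfrac{81}{5}y^{2}z + \tfrac{1}{45}xz^{2} - \tfrac{1}{15}yz^{2} - \tfrac{47}{10}y^{2} - 4xz - \tfrac{69}{5}yz + \tfrac{207}{5}y - \tfrac{2}{9}z
  leading term y^{2}z: no divisor's leading term divides it; move \tfrac{81}{5}y^{2}z to the remainder.
  leading term xz^{2}: subtract (z)·k_3 from \tfrac{1}{45}xz^{2} - \tfrac{1}{15}yz^{2} - \tfrac{47}{10}y^{2} - 4xz - \tfrac{69}{5}yz + \tfrac{207}{5}y - \tfrac{2}{9}z → -\tfrac{47}{10}y^{2} - 4xz - \tfrac{139}{10}yz + \tfrac{207}{5}y + \tfrac{1}{30}z
  leading term y^{2}: no divisor's leading term divides it; move -\tfrac{47}{10}y^{2} to the remainder.
  leading term xz: subtract (-180)·k_3 from -4xz - \tfrac{139}{10}yz + \tfrac{207}{5}y + \tfrac{1}{30}z → -\tfrac{259}{10}yz + \tfrac{297}{5}y + \tfrac{1}{30}z - 46
  leading term yz: no divisor's leading term divides it; move -\tfrac{259}{10}yz to the remainder.
  leading term y: no divisor's leading term divides it; move \tfrac{297}{5}y to the remainder.
  leading term z: no divisor's leading term divides it; move \tfrac{1}{30}z to the remainder.
  leading term 1: no divisor's leading term divides it; move -46 to the remainder.
  remainder 3y^{3}z - \tfrac{18}{5}y^{2}z^{2} - \tfrac{9}{2}y^{3} + \tfrac{81}{5}y^{2}z - \tfrac{47}{10}y^{2} - \tfrac{259}{10}yz + \tfrac{297}{5}y + \tfrac{1}{30}z - 46 ≠ 0; add k_4 = 3y^{3}z - \tfrac{18}{5}y^{2}z^{2} - \tfrac{9}{2}y^{3} + \tfrac{81}{5}y^{2}z - \tfrac{47}{10}y^{2} - \tfrac{259}{10}yz + \tfrac{297}{5}y + \tfrac{1}{30}z - 46 to the basis.

The other S-polynomials (S(h_2,k_3), S(h_1,k_4), S(h_2,k_4), S(k_3,k_4)) all reduce to 0 modulo the current basis, so we have a Gröbner basis.
Inter-reduce: drop elements whose leading term is divisible by another's, tail-reduce, and make monic.
Reduced Gröbner basis: {y^{3}z - \tfrac{6}{5}y^{2}z^{2} - \tfrac{3}{2}y^{3} + \tfrac{27}{5}y^{2}z - \tfrac{47}{30}y^{2} - \tfrac{259}{30}yz + \tfrac{99}{5}y + \tfrac{1}{90}z - \tfrac{46}{3}, xy^{2} - \tfrac{18}{5}y^{2}z + \tfrac{18}{5}xy + \tfrac{27}{5}y^{2} - 4x - \tfrac{139}{10}y + \tfrac{1}{30}, xz - 3yz + \tfrac{9}{2}y - \tfrac{23}{2}}.

Since the reduced bases disagree, the two ideals are not the same.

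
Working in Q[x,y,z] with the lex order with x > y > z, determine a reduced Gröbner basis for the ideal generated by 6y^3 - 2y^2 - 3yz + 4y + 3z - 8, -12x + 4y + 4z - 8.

G = {x - 1/3y - 1/3z + 2/3, y^3 - 1/3y^2 - 1/2yz + 2/3y + 1/2z - 4/3}

f_1 = 6y^3 - 2y^2 - 3yz + 4y + 3z - 8, LT = y^3.
f_2 = -12x + 4y + 4z - 8, LT = x.

The S-polynomials (S(f_1,f_2)) all reduce to 0 modulo the current basis, so we have a Gröbner basis.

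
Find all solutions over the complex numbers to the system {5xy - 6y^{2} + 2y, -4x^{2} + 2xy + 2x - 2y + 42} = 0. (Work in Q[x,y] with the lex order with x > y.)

Compute a lex Gröbner basis by Buchberger's algorithm.
f_1 = 5xy - 6y^{2} + 2y, LT = xy.
f_2 = -4x^{2} + 2xy + 2x - 2y + 42, LT = x^{2}.

S(f_1,f_2): lcm = x^{2}y. S = -\tfrac{7}{10}xy^{2} + \tfrac{9}{10}xy - \tfrac{1}{2}y^{2} + \tfrac{21}{2}y.
  reduce S modulo (f_1, f_2):
  remainder -\tfrac{21}{25}y^{3} + \tfrac{43}{50}y^{2} + \tfrac{507}{50}y ≠ 0; add h_3 = -\tfrac{21}{25}y^{3} + \tfrac{43}{50}y^{2} + \tfrac{507}{50}y to the basis.

The other S-polynomials (S(f_1,h_3), S(f_2,h_3)) all reduce to 0 modulo the current basis, so we have a Gröbner basis.
Inter-reduce: drop elements whose leading term is divisible by another's, tail-reduce, and make monic.
Reduced Gröbner basis: {x^{2} - \tfrac{1}{2}x - \tfrac{3}{5}y^{2} + \tfrac{7}{10}y - \tfrac{21}{2}, xy - \tfrac{6}{5}y^{2} + \tfrac{2}{5}y, y^{3} - \tfrac{43}{42}y^{2} - \tfrac{169}{14}y}.

A lex Gröbner basis eliminates variables successively. Here y^{3} - \tfrac{43}{42}y^{2} - \tfrac{169}{14}y depends only on y, with roots {-3, 0, 169/42}; lifting each root through the earlier basis elements recovers the full solutions.
  y = -3: the earlier basis elements become x^{2} - \tfrac{1}{2}x - 18 = 0; -3x - 12 = 0, giving x = -4 — point (-4, -3).
  y = 0: the earlier basis element becomes x^{2} - \tfrac{1}{2}x - \tfrac{21}{2} = 0, giving x = -3, 7/2 — points (-3, 0), (7/2, 0).
  y = 169/42: the earlier basis elements become x^{2} - \tfrac{1}{2}x - \tfrac{1705}{98} = 0; \tfrac{169}{42}x - \tfrac{5239}{294} = 0, giving x = 31/7 — point (31/7, 169/42).

{(-4, -3), (-3, 0), (7/2, 0), (31/7, 169/42)}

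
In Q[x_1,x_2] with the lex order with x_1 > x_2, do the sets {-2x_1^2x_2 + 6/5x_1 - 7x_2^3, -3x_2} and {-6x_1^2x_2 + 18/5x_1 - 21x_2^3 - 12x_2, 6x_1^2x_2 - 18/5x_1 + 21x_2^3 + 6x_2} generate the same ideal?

Yes, the ideals are equal.

Equality of ideals is decidable: compute both reduced Gröbner bases (unique for the ordering) and check whether they agree.
Buchberger on the first generating set:
f_1 = -2x_1^2x_2 + 6/5x_1 - 7x_2^3, LT = x_1^2x_2.
f_2 = -3x_2, LT = x_2.

S(f_1,f_2): lcm = x_1^2x_2. S = -3/5x_1 + 7/2x_2^3.
  reduce S modulo (f_1, f_2):
  remainder -3/5x_1 ≠ 0; add g_3 = -3/5x_1 to the basis.

The other S-polynomials (S(f_1,g_3), S(f_2,g_3)) all reduce to 0 modulo the current basis, so we have a Gröbner basis.
Inter-reduce: drop elements whose leading term is divisible by another's, tail-reduce, and make monic.
Reduced Gröbner basis: {x_1, x_2}.

Buchberger on the second generating set:
h_1 = -6x_1^2x_2 + 18/5x_1 - 21x_2^3 - 12x_2, LT = x_1^2x_2.
h_2 = 6x_1^2x_2 - 18/5x_1 + 21x_2^3 + 6x_2, LT = x_1^2x_2.

S(h_1,h_2): lcm = x_1^2x_2. S = x_2.
  reduce S modulo (h_1, h_2):
  remainder x_2 ≠ 0; add k_3 = x_2 to the basis.

S(h_1,k_3): lcm = x_1^2x_2. S = -3/5x_1 + 7/2x_2^3 + 2x_2.
  reduce S modulo (h_1, h_2, k_3):
  remainder -3/5x_1 ≠ 0; add k_4 = -3/5x_1 to the basis.

The other S-polynomials (S(h_2,k_3), S(h_1,k_4), S(h_2,k_4), S(k_3,k_4)) all reduce to 0 modulo the current basis, so we have a Gröbner basis.
Inter-reduce: drop elements whose leading term is divisible by another's, tail-reduce, and make monic.
Reduced Gröbner basis: {x_1, x_2}.

Same reduced basis, so the two generating sets span the same ideal.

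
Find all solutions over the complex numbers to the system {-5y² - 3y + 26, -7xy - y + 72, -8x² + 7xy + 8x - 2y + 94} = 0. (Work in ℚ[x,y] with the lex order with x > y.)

Compute a lex Gröbner basis by Buchberger's algorithm.
f_1 = -5y² - 3y + 26, LT = y².
f_2 = -7xy - y + 72, LT = xy.
f_3 = -8x² + 7xy + 8x - 2y + 94, LT = x².

S(f_1,f_2): lcm = xy². S = ⅗xy - 26/5x - 1/7y² + 72/7y.
  leading term xy: subtract (-3/35)·f_2 from ⅗xy - 26/5x - 1/7y² + 72/7y → -26/5x - 1/7y² + 51/5y + 216/35
  leading term x: no divisor's leading term divides it; move -26/5x to the remainder.
  leading term y²: subtract (1/35)·f_1 from -1/7y² + 51/5y + 216/35 → 72/7y + 38/7
  leading term y: no divisor's leading term divides it; move 72/7y to the remainder.
  leading term 1: no divisor's leading term divides it; move 38/7 to the remainder.
  remainder -26/5x + 72/7y + 38/7 ≠ 0; add h_4 = -26/5x + 72/7y + 38/7 to the basis.

S(f_2,f_3): lcm = x²y. S = ⅞xy² + 8/7xy - 72/7x - ¼y² + 47/4y.
  leading term xy²: subtract (-7/40x)·f_1 from ⅞xy² + 8/7xy - 72/7x - ¼y² + 47/4y → 173/280xy - 803/140x - ¼y² + 47/4y
  leading term xy: subtract (-173/1960)·f_2 from 173/280xy - 803/140x - ¼y² + 47/4y → -803/140x - ¼y² + 22857/1960y + 1557/245
  leading term x: subtract (803/728)·h_4 from -803/140x - ¼y² + 22857/1960y + 1557/245 → -¼y² + 8061/25480y + 4679/12740
  leading term y²: subtract (1/20)·f_1 from -¼y² + 8061/25480y + 4679/12740 → 11883/25480y - 11883/12740
  leading term y: no divisor's leading term divides it; move 11883/25480y to the remainder.
  leading term 1: no divisor's leading term divides it; move -11883/12740 to the remainder.
  remainder 11883/25480y - 11883/12740 ≠ 0; add h_5 = 11883/25480y - 11883/12740 to the basis.

The other S-polynomials (S(f_1,f_3), S(f_1,h_4), S(f_2,h_4), S(f_3,h_4), S(f_1,h_5), S(f_2,h_5), S(f_3,h_5), S(h_4,h_5)) all reduce to 0 modulo the current basis, so we have a Gröbner basis.
Inter-reduce: drop elements whose leading term is divisible by another's, tail-reduce, and make monic.
Reduced Gröbner basis: {x - 5, y - 2}.

A lex Gröbner basis eliminates variables successively. Here y - 2 depends only on y, with roots {2}; lifting each root through the earlier basis elements recovers the full solutions.
  y = 2: the earlier basis element becomes x - 5 = 0, giving x = 5 — point (5, 2).
Substituting each solution back into the original system confirms all equations vanish.

{(5, 2)}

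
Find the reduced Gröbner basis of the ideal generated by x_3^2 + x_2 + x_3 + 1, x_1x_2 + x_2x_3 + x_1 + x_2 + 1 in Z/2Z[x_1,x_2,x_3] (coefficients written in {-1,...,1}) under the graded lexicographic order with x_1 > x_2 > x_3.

f_1 = x_3^2 + x_2 + x_3 + 1, LT = x_3^2.
f_2 = x_1x_2 + x_2x_3 + x_1 + x_2 + 1, LT = x_1x_2.

The S-polynomials (S(f_1,f_2)) all reduce to 0 modulo the current basis, so we have a Gröbner basis.

G = {x_1x_2 + x_2x_3 + x_1 + x_2 + 1, x_3^2 + x_2 + x_3 + 1}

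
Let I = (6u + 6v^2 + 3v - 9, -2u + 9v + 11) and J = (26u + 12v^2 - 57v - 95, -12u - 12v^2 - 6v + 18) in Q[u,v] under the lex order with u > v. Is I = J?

Yes, the ideals are equal.

For a fixed monomial order, each ideal has a unique reduced Gröbner basis; comparing bases decides equality.
Buchberger on the first generating set:
f_1 = 6u + 6v^2 + 3v - 9, LT = u.
f_2 = -2u + 9v + 11, LT = u.

S(f_1,f_2): lcm = u. S = v^2 + 5v + 4.
  leading term v^2: no divisor's leading term divides it; move v^2 to the remainder.
  leading term v: no divisor's leading term divides it; move 5v to the remainder.
  leading term 1: no divisor's leading term divides it; move 4 to the remainder.
  remainder v^2 + 5v + 4 ≠ 0; add g_3 = v^2 + 5v + 4 to the basis.

S(f_1,g_3): leading monomials are coprime, so the S-polynomial reduces to 0 (Buchberger's first criterion).
S(f_2,g_3): leading monomials are coprime, so the S-polynomial reduces to 0 (Buchberger's first criterion).
Every S-polynomial of the final basis reduces to 0, so we have a Gröbner basis.
Inter-reduce: drop elements whose leading term is divisible by another's, tail-reduce, and make monic.
Reduced Gröbner basis: {u - 9/2v - 11/2, v^2 + 5v + 4}.

Buchberger on the second generating set:
h_1 = 26u + 12v^2 - 57v - 95, LT = u.
h_2 = -12u - 12v^2 - 6v + 18, LT = u.

S(h_1,h_2): lcm = u. S = -7/13v^2 - 35/13v - 28/13.
  leading term v^2: no divisor's leading term divides it; move -7/13v^2 to the remainder.
  leading term v: no divisor's leading term divides it; move -35/13v to the remainder.
  leading term 1: no divisor's leading term divides it; move -28/13 to the remainder.
  remainder -7/13v^2 - 35/13v - 28/13 ≠ 0; add k_3 = -7/13v^2 - 35/13v - 28/13 to the basis.

S(h_1,k_3): leading monomials are coprime, so the S-polynomial reduces to 0 (Buchberger's first criterion).
S(h_2,k_3): leading monomials are coprime, so the S-polynomial reduces to 0 (Buchberger's first criterion).
Every S-polynomial of the final basis reduces to 0, so we have a Gröbner basis.
Inter-reduce: drop elements whose leading term is divisible by another's, tail-reduce, and make monic.
Reduced Gröbner basis: {u - 9/2v - 11/2, v^2 + 5v + 4}.

The two bases agree; hence the ideals are identical.
The choice of monomial ordering does not affect the verdict — as long as both bases are computed under the same ordering, their equality decides ideal equality.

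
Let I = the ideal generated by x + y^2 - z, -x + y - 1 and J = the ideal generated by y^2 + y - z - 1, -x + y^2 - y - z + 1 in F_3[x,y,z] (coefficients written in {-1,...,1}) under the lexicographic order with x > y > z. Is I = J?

For a fixed monomial order, each ideal has a unique reduced Gröbner basis; comparing bases decides equality.
Buchberger on the first generating set:
f_1 = x + y^2 - z, LT = x.
f_2 = -x + y - 1, LT = x.

S(f_1,f_2): lcm = x. S = y^2 + y - z - 1.
  reduce S modulo (f_1, f_2):
  remainder y^2 + y - z - 1 ≠ 0; add g_3 = y^2 + y - z - 1 to the basis.

The other S-polynomials (S(f_1,g_3), S(f_2,g_3)) all reduce to 0 modulo the current basis, so we have a Gröbner basis.
Inter-reduce: drop elements whose leading term is divisible by another's, tail-reduce, and make monic.
Reduced Gröbner basis: {x - y + 1, y^2 + y - z - 1}.

Buchberger on the second generating set:
h_1 = y^2 + y - z - 1, LT = y^2.
h_2 = -x + y^2 - y - z + 1, LT = x.

The S-polynomials (S(h_1,h_2)) all reduce to 0 modulo the current basis, so we have a Gröbner basis.
Inter-reduce: drop elements whose leading term is divisible by another's, tail-reduce, and make monic.
Reduced Gröbner basis: {x - y + 1, y^2 + y - z - 1}.

Same reduced basis, so the two generating sets span the same ideal.

Yes, the ideals are equal.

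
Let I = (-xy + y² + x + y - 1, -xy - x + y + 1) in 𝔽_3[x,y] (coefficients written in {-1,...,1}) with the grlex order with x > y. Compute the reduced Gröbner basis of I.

The reduced Gröbner basis is the canonical form of the ideal for this ordering.

f_1 = -xy + y² + x + y - 1, LT = xy.
f_2 = -xy - x + y + 1, LT = xy.

S(f_1,f_2): lcm = xy. S = -y² + x - 1.
  leading term y²: no divisor's leading term divides it; move -y² to the remainder.
  leading term x: no divisor's leading term divides it; move x to the remainder.
  leading term 1: no divisor's leading term divides it; move -1 to the remainder.
  remainder -y² + x - 1 ≠ 0; add g_3 = -y² + x - 1 to the basis.

S(f_1,g_3): lcm = xy². S = -y³ + x² - xy - y² - x + y.
  leading term y³: subtract (y)·g_3 from -y³ + x² - xy - y² - x + y → x² + xy - y² - x - y
  leading term x²: no divisor's leading term divides it; move x² to the remainder.
  leading term xy: subtract (-1)·f_1 from xy - y² - x - y → -1
  leading term 1: no divisor's leading term divides it; move -1 to the remainder.
  remainder x² - 1 ≠ 0; add g_4 = x² - 1 to the basis.

S(f_2,g_3): lcm = xy². S = x² + xy - y² - x - y.
  leading term x²: subtract (1)·g_4 from x² + xy - y² - x - y → xy - y² - x - y + 1
  leading term xy: subtract (-1)·f_1 from xy - y² - x - y + 1 → 0
  remainder 0.

S(f_1,g_4): lcm = x²y. S = -xy² - x² - xy + x + y.
  leading term xy²: subtract (y)·f_1 from -xy² - x² - xy + x + y → -y³ - x² + xy - y² + x - y
  leading term y³: subtract (y)·g_3 from -y³ - x² + xy - y² + x - y → -x² - y² + x
  leading term x²: subtract (-1)·g_4 from -x² - y² + x → -y² + x - 1
  leading term y²: subtract (1)·g_3 from -y² + x - 1 → 0
  remainder 0.

S(f_2,g_4): lcm = x²y. S = x² - xy - x + y.
  leading term x²: subtract (1)·g_4 from x² - xy - x + y → -xy - x + y + 1
  leading term xy: subtract (1)·f_1 from -xy - x + y + 1 → -y² + x - 1
  leading term y²: subtract (1)·g_3 from -y² + x - 1 → 0
  remainder 0.

S(g_3,g_4): leading monomials are coprime, so the S-polynomial reduces to 0 (Buchberger's first criterion).
Every S-polynomial of the final basis reduces to 0, so we have a Gröbner basis.
Inter-reduce: drop elements whose leading term is divisible by another's, tail-reduce, and make monic.

G = {x² - 1, xy + x - y - 1, y² - x + 1}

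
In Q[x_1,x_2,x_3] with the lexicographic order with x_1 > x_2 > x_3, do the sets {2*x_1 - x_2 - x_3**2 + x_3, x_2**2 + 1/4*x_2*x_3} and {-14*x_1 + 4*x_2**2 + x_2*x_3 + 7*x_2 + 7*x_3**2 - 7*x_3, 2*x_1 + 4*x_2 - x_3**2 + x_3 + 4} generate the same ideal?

No, the ideals differ.

For a fixed monomial order, each ideal has a unique reduced Gröbner basis; comparing bases decides equality.
Buchberger on the first generating set:
f_1 = 2*x_1 - x_2 - x_3**2 + x_3, LT = x_1.
f_2 = x_2**2 + 1/4*x_2*x_3, LT = x_2**2.

The S-polynomials (S(f_1,f_2)) all reduce to 0 modulo the current basis, so we have a Gröbner basis.
Inter-reduce: drop elements whose leading term is divisible by another's, tail-reduce, and make monic.
Reduced Gröbner basis: {x_1 - 1/2*x_2 - 1/2*x_3**2 + 1/2*x_3, x_2**2 + 1/4*x_2*x_3}.

Buchberger on the second generating set:
h_1 = -14*x_1 + 4*x_2**2 + x_2*x_3 + 7*x_2 + 7*x_3**2 - 7*x_3, LT = x_1.
h_2 = 2*x_1 + 4*x_2 - x_3**2 + x_3 + 4, LT = x_1.

S(h_1,h_2): lcm = x_1. S = -2/7*x_2**2 - 1/14*x_2*x_3 - 5/2*x_2 - 2.
  leading term x_2**2: no divisor's leading term divides it; move -2/7*x_2**2 to the remainder.
  leading term x_2*x_3: no divisor's leading term divides it; move -1/14*x_2*x_3 to the remainder.
  leading term x_2: no divisor's leading term divides it; move -5/2*x_2 to the remainder.
  leading term 1: no divisor's leading term divides it; move -2 to the remainder.
  remainder -2/7*x_2**2 - 1/14*x_2*x_3 - 5/2*x_2 - 2 ≠ 0; add k_3 = -2/7*x_2**2 - 1/14*x_2*x_3 - 5/2*x_2 - 2 to the basis.

The other S-polynomials (S(h_1,k_3), S(h_2,k_3)) all reduce to 0 modulo the current basis, so we have a Gröbner basis.
Inter-reduce: drop elements whose leading term is divisible by another's, tail-reduce, and make monic.
Reduced Gröbner basis: {x_1 + 2*x_2 - 1/2*x_3**2 + 1/2*x_3 + 2, x_2**2 + 1/4*x_2*x_3 + 35/4*x_2 + 7}.

Since the reduced bases disagree, the two ideals are not the same.
The same test decides containment: I ⊆ J iff every generator of I reduces to 0 modulo a Gröbner basis of J.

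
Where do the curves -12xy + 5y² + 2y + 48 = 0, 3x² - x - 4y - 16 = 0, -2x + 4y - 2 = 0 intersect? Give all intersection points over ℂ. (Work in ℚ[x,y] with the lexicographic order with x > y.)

Compute a lex Gröbner basis by Buchberger's algorithm.
f_1 = -12xy + 5y² + 2y + 48, LT = xy.
f_2 = 3x² - x - 4y - 16, LT = x².
f_3 = -2x + 4y - 2, LT = x.

S(f_1,f_2): lcm = x²y. S = -5/12xy² + ⅙xy - 4x + 4/3y² + 16/3y.
  leading term xy²: subtract (5/144y)·f_1 from -5/12xy² + ⅙xy - 4x + 4/3y² + 16/3y → ⅙xy - 4x - 25/144y³ + 91/72y² + 11/3y
  leading term xy: subtract (-1/72)·f_1 from ⅙xy - 4x - 25/144y³ + 91/72y² + 11/3y → -4x - 25/144y³ + 4/3y² + 133/36y + ⅔
  leading term x: subtract (2)·f_3 from -4x - 25/144y³ + 4/3y² + 133/36y + ⅔ → -25/144y³ + 4/3y² - 155/36y + 14/3
  leading term y³: no divisor's leading term divides it; move -25/144y³ to the remainder.
  leading term y²: no divisor's leading term divides it; move 4/3y² to the remainder.
  leading term y: no divisor's leading term divides it; move -155/36y to the remainder.
  leading term 1: no divisor's leading term divides it; move 14/3 to the remainder.
  remainder -25/144y³ + 4/3y² - 155/36y + 14/3 ≠ 0; add h_4 = -25/144y³ + 4/3y² - 155/36y + 14/3 to the basis.

S(f_1,f_3): lcm = xy. S = 19/12y² - 7/6y - 4.
  leading term y²: no divisor's leading term divides it; move 19/12y² to the remainder.
  leading term y: no divisor's leading term divides it; move -7/6y to the remainder.
  leading term 1: no divisor's leading term divides it; move -4 to the remainder.
  remainder 19/12y² - 7/6y - 4 ≠ 0; add h_5 = 19/12y² - 7/6y - 4 to the basis.

S(f_2,f_3): lcm = x². S = 2xy - 4/3x - 4/3y - 16/3.
  leading term xy: subtract (-⅙)·f_1 from 2xy - 4/3x - 4/3y - 16/3 → -4/3x + ⅚y² - y + 8/3
  leading term x: subtract (⅔)·f_3 from -4/3x + ⅚y² - y + 8/3 → ⅚y² - 11/3y + 4
  leading term y²: subtract (10/19)·h_5 from ⅚y² - 11/3y + 4 → -58/19y + 116/19
  leading term y: no divisor's leading term divides it; move -58/19y to the remainder.
  leading term 1: no divisor's leading term divides it; move 116/19 to the remainder.
  remainder -58/19y + 116/19 ≠ 0; add h_6 = -58/19y + 116/19 to the basis.

The other S-polynomials (S(f_1,h_4), S(f_2,h_4), S(f_3,h_4), S(f_1,h_5), S(f_2,h_5), S(f_3,h_5), S(h_4,h_5), S(f_1,h_6), S(f_2,h_6), S(f_3,h_6), S(h_4,h_6), S(h_5,h_6)) all reduce to 0 modulo the current basis, so we have a Gröbner basis.
Inter-reduce: drop elements whose leading term is divisible by another's, tail-reduce, and make monic.
Reduced Gröbner basis: {x - 3, y - 2}.

Since the basis is lex-ordered, y - 2 is univariate in y. Its roots are {2}. Back-substituting each root into the other basis elements fixes the other coordinates.
  y = 2: the earlier basis element becomes x - 3 = 0, giving x = 3 — point (3, 2).
This is the nonlinear analogue of row-reducing a linear system.

{(3, 2)}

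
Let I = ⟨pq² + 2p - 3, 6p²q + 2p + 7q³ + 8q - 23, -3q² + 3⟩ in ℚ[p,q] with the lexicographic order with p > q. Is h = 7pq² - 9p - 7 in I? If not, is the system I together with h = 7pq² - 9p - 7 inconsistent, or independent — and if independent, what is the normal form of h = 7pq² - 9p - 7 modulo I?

First compute the reduced Gröbner basis of I by Buchberger's algorithm.
f_1 = pq² + 2p - 3, LT = pq².
f_2 = 6p²q + 2p + 7q³ + 8q - 23, LT = p²q.
f_3 = -3q² + 3, LT = q².

S(f_1,f_2): lcm = p²q². S = 2p² - ⅓pq - 3p - 7/6q⁴ - 4/3q² + 23/6q.
  leading term p²: no divisor's leading term divides it; move 2p² to the remainder.
  leading term pq: no divisor's leading term divides it; move -⅓pq to the remainder.
  leading term p: no divisor's leading term divides it; move -3p to the remainder.
  leading term q⁴: subtract (7/18q²)·f_3 from -7/6q⁴ - 4/3q² + 23/6q → -5/2q² + 23/6q
  leading term q²: subtract (⅚)·f_3 from -5/2q² + 23/6q → 23/6q - 5/2
  leading term q: no divisor's leading term divides it; move 23/6q to the remainder.
  leading term 1: no divisor's leading term divides it; move -5/2 to the remainder.
  remainder 2p² - ⅓pq - 3p + 23/6q - 5/2 ≠ 0; add k_4 = 2p² - ⅓pq - 3p + 23/6q - 5/2 to the basis.

S(f_1,f_3): lcm = pq². S = 3p - 3.
  leading term p: no divisor's leading term divides it; move 3p to the remainder.
  leading term 1: no divisor's leading term divides it; move -3 to the remainder.
  remainder 3p - 3 ≠ 0; add k_5 = 3p - 3 to the basis.

S(f_2,f_3): lcm = p²q². S = p² + ⅓pq + 7/6q⁴ + 4/3q² - 23/6q.
  leading term p²: subtract (½)·k_4 from p² + ⅓pq + 7/6q⁴ + 4/3q² - 23/6q → ½pq + 3/2p + 7/6q⁴ + 4/3q² - 23/4q + 5/4
  leading term pq: subtract (⅙q)·k_5 from ½pq + 3/2p + 7/6q⁴ + 4/3q² - 23/4q + 5/4 → 3/2p + 7/6q⁴ + 4/3q² - 21/4q + 5/4
  leading term p: subtract (½)·k_5 from 3/2p + 7/6q⁴ + 4/3q² - 21/4q + 5/4 → 7/6q⁴ + 4/3q² - 21/4q + 11/4
  leading term q⁴: subtract (-7/18q²)·f_3 from 7/6q⁴ + 4/3q² - 21/4q + 11/4 → 5/2q² - 21/4q + 11/4
  leading term q²: subtract (-⅚)·f_3 from 5/2q² - 21/4q + 11/4 → -21/4q + 21/4
  leading term q: no divisor's leading term divides it; move -21/4q to the remainder.
  leading term 1: no divisor's leading term divides it; move 21/4 to the remainder.
  remainder -21/4q + 21/4 ≠ 0; add k_6 = -21/4q + 21/4 to the basis.

The other S-polynomials (S(f_1,k_4), S(f_2,k_4), S(f_3,k_4), S(f_1,k_5), S(f_2,k_5), S(f_3,k_5), S(k_4,k_5), S(f_1,k_6), S(f_2,k_6), S(f_3,k_6), S(k_4,k_6), S(k_5,k_6)) all reduce to 0 modulo the current basis, so we have a Gröbner basis.
Inter-reduce: drop elements whose leading term is divisible by another's, tail-reduce, and make monic.
Reduced Gröbner basis: {p - 1, q - 1}.
Label its elements g_1 = p - 1, g_2 = q - 1.

Reduce h = 7pq² - 9p - 7 modulo G:
  leading term pq²: subtract (7q²)·g_1 from 7pq² - 9p - 7 → -9p + 7q² - 7
  leading term p: subtract (-9)·g_1 from -9p + 7q² - 7 → 7q² - 16
  leading term q²: subtract (7q)·g_2 from 7q² - 16 → 7q - 16
  leading term q: subtract (7)·g_2 from 7q - 16 → -9
  leading term 1: no divisor's leading term divides it; move -9 to the remainder.
  normal form = -9.
The normal form is nonzero, so h ∉ I. Since h minus its normal form lies in I, I + (h) = I + (r) where r = -9; decide whether this ideal is the whole ring.
Here r = -9 is a nonzero constant, hence a unit: 1 ∈ I + (h), the Gröbner basis of I + (h) is {1}, and the enlarged system has no common solution — adjoining h is inconsistent.

Ideal membership is decidable via reduction modulo a Gröbner basis.

Adjoining 7pq² - 9p - 7 makes the ideal the whole ring: the system is inconsistent.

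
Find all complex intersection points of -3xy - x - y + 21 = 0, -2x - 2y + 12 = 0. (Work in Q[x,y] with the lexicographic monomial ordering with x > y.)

Compute a lex Gröbner basis by Buchberger's algorithm.
f_1 = -3xy - x - y + 21, LT = xy.
f_2 = -2x - 2y + 12, LT = x.

S(f_1,f_2): lcm = xy. S = 1/3x - y^2 + 19/3y - 7.
  leading term x: subtract (-1/6)·f_2 from 1/3x - y^2 + 19/3y - 7 → -y^2 + 6y - 5
  leading term y^2: no divisor's leading term divides it; move -y^2 to the remainder.
  leading term y: no divisor's leading term divides it; move 6y to the remainder.
  leading term 1: no divisor's leading term divides it; move -5 to the remainder.
  remainder -y^2 + 6y - 5 ≠ 0; add h_3 = -y^2 + 6y - 5 to the basis.

The other S-polynomials (S(f_1,h_3), S(f_2,h_3)) all reduce to 0 modulo the current basis, so we have a Gröbner basis.
Inter-reduce: drop elements whose leading term is divisible by another's, tail-reduce, and make monic.
Reduced Gröbner basis: {x + y - 6, y^2 - 6y + 5}.

Since the basis is lex-ordered, y^2 - 6y + 5 is univariate in y. Its roots are {1, 5}. Back-substituting each root into the other basis elements fixes the other coordinates.
  y = 1: the earlier basis element becomes x - 5 = 0, giving x = 5 — point (5, 1).
  y = 5: the earlier basis element becomes x - 1 = 0, giving x = 1 — point (1, 5).
A lex Gröbner basis triangularizes the system, enabling back-substitution.

{(5, 1), (1, 5)}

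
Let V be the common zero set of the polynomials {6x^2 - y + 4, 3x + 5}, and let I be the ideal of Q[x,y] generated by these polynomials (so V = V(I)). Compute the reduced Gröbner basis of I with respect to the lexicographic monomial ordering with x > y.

Buchberger's algorithm terminates because the ascending chain of leading-term ideals stabilizes.

f_1 = 6x^2 - y + 4, LT = x^2.
f_2 = 3x + 5, LT = x.

S(f_1,f_2): lcm = x^2. S = -5/3x - 1/6y + 2/3.
  leading term x: subtract (-5/9)·f_2 from -5/3x - 1/6y + 2/3 → -1/6y + 31/9
  leading term y: no divisor's leading term divides it; move -1/6y to the remainder.
  leading term 1: no divisor's leading term divides it; move 31/9 to the remainder.
  remainder -1/6y + 31/9 ≠ 0; add g_3 = -1/6y + 31/9 to the basis.

The other S-polynomials (S(f_1,g_3), S(f_2,g_3)) all reduce to 0 modulo the current basis, so we have a Gröbner basis.
Inter-reduce: drop elements whose leading term is divisible by another's, tail-reduce, and make monic.

G = {x + 5/3, y - 62/3}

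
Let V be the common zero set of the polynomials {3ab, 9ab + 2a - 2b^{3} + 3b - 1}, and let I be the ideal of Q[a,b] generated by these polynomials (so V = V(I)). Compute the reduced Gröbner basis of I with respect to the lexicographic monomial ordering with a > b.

G = {a - b^{3} + \tfrac{3}{2}b - \tfrac{1}{2}, b^{4} - \tfrac{3}{2}b^{2} + \tfrac{1}{2}b}

f_1 = 3ab, LT = ab.
f_2 = 9ab + 2a - 2b^{3} + 3b - 1, LT = ab.

S(f_1,f_2): lcm = ab. S = -\tfrac{2}{9}a + \tfrac{2}{9}b^{3} - \tfrac{1}{3}b + \tfrac{1}{9}.
  reduce S modulo (f_1, f_2):
  remainder -\tfrac{2}{9}a + \tfrac{2}{9}b^{3} - \tfrac{1}{3}b + \tfrac{1}{9} ≠ 0; add g_3 = -\tfrac{2}{9}a + \tfrac{2}{9}b^{3} - \tfrac{1}{3}b + \tfrac{1}{9} to the basis.

S(f_1,g_3): lcm = ab. S = b^{4} - \tfrac{3}{2}b^{2} + \tfrac{1}{2}b.
  reduce S modulo (f_1, f_2, g_3):
  remainder b^{4} - \tfrac{3}{2}b^{2} + \tfrac{1}{2}b ≠ 0; add g_4 = b^{4} - \tfrac{3}{2}b^{2} + \tfrac{1}{2}b to the basis.

The other S-polynomials (S(f_2,g_3), S(f_1,g_4), S(f_2,g_4), S(g_3,g_4)) all reduce to 0 modulo the current basis, so we have a Gröbner basis.
Inter-reduce: drop elements whose leading term is divisible by another's, tail-reduce, and make monic.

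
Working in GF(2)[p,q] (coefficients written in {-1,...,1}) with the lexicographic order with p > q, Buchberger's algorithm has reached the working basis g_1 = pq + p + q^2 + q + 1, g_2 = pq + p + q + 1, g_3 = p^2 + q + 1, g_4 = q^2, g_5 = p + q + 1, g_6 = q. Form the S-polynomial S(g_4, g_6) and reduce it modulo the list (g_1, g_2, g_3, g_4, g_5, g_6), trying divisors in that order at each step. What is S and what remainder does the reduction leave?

lcm(LM(g_4), LM(g_6)) = q^2.
S = (lcm/LT(g_4))·g_4 − (lcm/LT(g_6))·g_6 = 0.
Reduce S modulo (g_1, g_2, g_3, g_4, g_5, g_6) in that order:
The remainder is 0, so this S-polynomial contributes no new basis element.

S(g_4, g_6) = 0; remainder on division = 0.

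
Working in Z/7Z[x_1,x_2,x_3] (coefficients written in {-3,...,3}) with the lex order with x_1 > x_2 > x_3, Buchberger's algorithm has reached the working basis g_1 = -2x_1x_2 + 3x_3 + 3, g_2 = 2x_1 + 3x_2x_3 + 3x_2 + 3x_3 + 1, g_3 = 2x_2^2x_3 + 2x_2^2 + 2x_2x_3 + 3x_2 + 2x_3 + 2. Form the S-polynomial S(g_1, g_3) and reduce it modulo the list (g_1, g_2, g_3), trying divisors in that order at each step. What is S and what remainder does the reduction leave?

S(g_1, g_3) = -x_1x_2^2 - x_1x_2x_3 + 2x_1x_2 - x_1x_3 - x_1 + 2x_2x_3^2 + 2x_2x_3; remainder on division = 0.

lcm(LM(g_1), LM(g_3)) = x_1x_2^2x_3.
S = (lcm/LT(g_1))·g_1 − (lcm/LT(g_3))·g_3 = -x_1x_2^2 - x_1x_2x_3 + 2x_1x_2 - x_1x_3 - x_1 + 2x_2x_3^2 + 2x_2x_3.
Reduce S modulo (g_1, g_2, g_3) in that order:
  leading term x_1x_2^2: subtract (-3x_2)·g_1 from -x_1x_2^2 - x_1x_2x_3 + 2x_1x_2 - x_1x_3 - x_1 + 2x_2x_3^2 + 2x_2x_3 → -x_1x_2x_3 + 2x_1x_2 - x_1x_3 - x_1 + 2x_2x_3^2 - 3x_2x_3 + 2x_2
  leading term x_1x_2x_3: subtract (-3x_3)·g_1 from -x_1x_2x_3 + 2x_1x_2 - x_1x_3 - x_1 + 2x_2x_3^2 - 3x_2x_3 + 2x_2 → 2x_1x_2 - x_1x_3 - x_1 + 2x_2x_3^2 - 3x_2x_3 + 2x_2 + 2x_3^2 + 2x_3
  leading term x_1x_2: subtract (-1)·g_1 from 2x_1x_2 - x_1x_3 - x_1 + 2x_2x_3^2 - 3x_2x_3 + 2x_2 + 2x_3^2 + 2x_3 → -x_1x_3 - x_1 + 2x_2x_3^2 - 3x_2x_3 + 2x_2 + 2x_3^2 - 2x_3 + 3
  leading term x_1x_3: subtract (3x_3)·g_2 from -x_1x_3 - x_1 + 2x_2x_3^2 - 3x_2x_3 + 2x_2 + 2x_3^2 - 2x_3 + 3 → -x_1 + 2x_2x_3 + 2x_2 + 2x_3 + 3
  leading term x_1: subtract (3)·g_2 from -x_1 + 2x_2x_3 + 2x_2 + 2x_3 + 3 → 0
The remainder is 0, so this S-polynomial contributes no new basis element.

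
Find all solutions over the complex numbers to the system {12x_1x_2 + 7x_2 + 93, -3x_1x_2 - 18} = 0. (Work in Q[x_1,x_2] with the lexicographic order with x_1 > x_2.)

Compute a lex Gröbner basis by Buchberger's algorithm.
f_1 = 12x_1x_2 + 7x_2 + 93, LT = x_1x_2.
f_2 = -3x_1x_2 - 18, LT = x_1x_2.

S(f_1,f_2): lcm = x_1x_2. S = 7/12x_2 + 7/4.
  leading term x_2: no divisor's leading term divides it; move 7/12x_2 to the remainder.
  leading term 1: no divisor's leading term divides it; move 7/4 to the remainder.
  remainder 7/12x_2 + 7/4 ≠ 0; add h_3 = 7/12x_2 + 7/4 to the basis.

S(f_1,h_3): lcm = x_1x_2. S = -3x_1 + 7/12x_2 + 31/4.
  leading term x_1: no divisor's leading term divides it; move -3x_1 to the remainder.
  leading term x_2: subtract (1)·h_3 from 7/12x_2 + 31/4 → 6
  leading term 1: no divisor's leading term divides it; move 6 to the remainder.
  remainder -3x_1 + 6 ≠ 0; add h_4 = -3x_1 + 6 to the basis.

The other S-polynomials (S(f_2,h_3), S(f_1,h_4), S(f_2,h_4), S(h_3,h_4)) all reduce to 0 modulo the current basis, so we have a Gröbner basis.
Inter-reduce: drop elements whose leading term is divisible by another's, tail-reduce, and make monic.
Reduced Gröbner basis: {x_1 - 2, x_2 + 3}.

From the last basis element, x_2 + 3 = 0, so x_2 takes values in {-3}. Each choice, substituted upward through the basis, yields the corresponding point(s) of the solution set.
  x_2 = -3: the earlier basis element becomes x_1 - 2 = 0, giving x_1 = 2 — point (2, -3).
Each listed point satisfies every original equation (direct substitution).

{(2, -3)}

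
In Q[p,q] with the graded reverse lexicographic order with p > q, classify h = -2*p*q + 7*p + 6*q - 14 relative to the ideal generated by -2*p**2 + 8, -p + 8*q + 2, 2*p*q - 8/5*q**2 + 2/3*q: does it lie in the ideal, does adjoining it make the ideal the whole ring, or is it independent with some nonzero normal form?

First compute the reduced Gröbner basis of I by Buchberger's algorithm.
f_1 = -2*p**2 + 8, LT = p**2.
f_2 = -p + 8*q + 2, LT = p.
f_3 = 2*p*q - 8/5*q**2 + 2/3*q, LT = p*q.

S(f_1,f_2): lcm = p**2. S = 8*p*q + 2*p - 4.
  leading term p*q: subtract (-8*q)·f_2 from 8*p*q + 2*p - 4 → 64*q**2 + 2*p + 16*q - 4
  leading term q**2: no divisor's leading term divides it; move 64*q**2 to the remainder.
  leading term p: subtract (-2)·f_2 from 2*p + 16*q - 4 → 32*q
  leading term q: no divisor's leading term divides it; move 32*q to the remainder.
  remainder 64*q**2 + 32*q ≠ 0; add k_4 = 64*q**2 + 32*q to the basis.

S(f_1,f_3): lcm = p**2*q. S = 4/5*p*q**2 - 1/3*p*q - 4*q.
  leading term p*q**2: subtract (-4/5*q**2)·f_2 from 4/5*p*q**2 - 1/3*p*q - 4*q → 32/5*q**3 - 1/3*p*q + 8/5*q**2 - 4*q
  leading term q**3: subtract (1/10*q)·k_4 from 32/5*q**3 - 1/3*p*q + 8/5*q**2 - 4*q → -1/3*p*q - 8/5*q**2 - 4*q
  leading term p*q: subtract (1/3*q)·f_2 from -1/3*p*q - 8/5*q**2 - 4*q → -64/15*q**2 - 14/3*q
  leading term q**2: subtract (-1/15)·k_4 from -64/15*q**2 - 14/3*q → -38/15*q
  leading term q: no divisor's leading term divides it; move -38/15*q to the remainder.
  remainder -38/15*q ≠ 0; add k_5 = -38/15*q to the basis.

S(f_2,f_3): lcm = p*q. S = -36/5*q**2 - 7/3*q.
  leading term q**2: subtract (-9/80)·k_4 from -36/5*q**2 - 7/3*q → 19/15*q
  leading term q: subtract (-1/2)·k_5 from 19/15*q → 0
  remainder 0.

S(f_1,k_4): leading monomials are coprime, so the S-polynomial reduces to 0 (Buchberger's first criterion).
S(f_2,k_4): leading monomials are coprime, so the S-polynomial reduces to 0 (Buchberger's first criterion).
S(f_3,k_4): lcm = p*q**2. S = -4/5*q**3 - 1/2*p*q + 1/3*q**2.
  leading term q**3: subtract (-1/80*q)·k_4 from -4/5*q**3 - 1/2*p*q + 1/3*q**2 → -1/2*p*q + 11/15*q**2
  leading term p*q: subtract (1/2*q)·f_2 from -1/2*p*q + 11/15*q**2 → -49/15*q**2 - q
  leading term q**2: subtract (-49/960)·k_4 from -49/15*q**2 - q → 19/30*q
  leading term q: subtract (-1/4)·k_5 from 19/30*q → 0
  remainder 0.

S(f_1,k_5): leading monomials are coprime, so the S-polynomial reduces to 0 (Buchberger's first criterion).
S(f_2,k_5): leading monomials are coprime, so the S-polynomial reduces to 0 (Buchberger's first criterion).
S(f_3,k_5): lcm = p*q. S = -4/5*q**2 + 1/3*q.
  leading term q**2: subtract (-1/80)·k_4 from -4/5*q**2 + 1/3*q → 11/15*q
  leading term q: subtract (-11/38)·k_5 from 11/15*q → 0
  remainder 0.

S(k_4,k_5): lcm = q**2. S = 1/2*q.
  leading term q: subtract (-15/76)·k_5 from 1/2*q → 0
  remainder 0.

Every S-polynomial of the final basis reduces to 0, so we have a Gröbner basis.
Inter-reduce: drop elements whose leading term is divisible by another's, tail-reduce, and make monic.
Reduced Gröbner basis: {p - 2, q}.
Label its elements g_1 = p - 2, g_2 = q.

Reduce h = -2*p*q + 7*p + 6*q - 14 modulo G:
  leading term p*q: subtract (-2*q)·g_1 from -2*p*q + 7*p + 6*q - 14 → 7*p + 2*q - 14
  leading term p: subtract (7)·g_1 from 7*p + 2*q - 14 → 2*q
  leading term q: subtract (2)·g_2 from 2*q → 0
  normal form = 0.
Since the normal form is 0, h ∈ I.

-2*p*q + 7*p + 6*q - 14 lies in I (it reduces to 0).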